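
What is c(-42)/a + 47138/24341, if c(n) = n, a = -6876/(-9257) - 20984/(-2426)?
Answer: -3253989139093/1283562171956 ≈ -2.5351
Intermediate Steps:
a = 105465032/11228741 (a = -6876*(-1/9257) - 20984*(-1/2426) = 6876/9257 + 10492/1213 = 105465032/11228741 ≈ 9.3924)
c(-42)/a + 47138/24341 = -42/105465032/11228741 + 47138/24341 = -42*11228741/105465032 + 47138*(1/24341) = -235803561/52732516 + 47138/24341 = -3253989139093/1283562171956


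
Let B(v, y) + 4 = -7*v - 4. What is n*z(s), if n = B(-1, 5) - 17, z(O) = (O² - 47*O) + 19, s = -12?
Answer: -13086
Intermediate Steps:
z(O) = 19 + O² - 47*O
B(v, y) = -8 - 7*v (B(v, y) = -4 + (-7*v - 4) = -4 + (-4 - 7*v) = -8 - 7*v)
n = -18 (n = (-8 - 7*(-1)) - 17 = (-8 + 7) - 17 = -1 - 17 = -18)
n*z(s) = -18*(19 + (-12)² - 47*(-12)) = -18*(19 + 144 + 564) = -18*727 = -13086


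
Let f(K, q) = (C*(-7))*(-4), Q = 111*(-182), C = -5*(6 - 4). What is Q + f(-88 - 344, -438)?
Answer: -20482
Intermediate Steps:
C = -10 (C = -5*2 = -10)
Q = -20202
f(K, q) = -280 (f(K, q) = -10*(-7)*(-4) = 70*(-4) = -280)
Q + f(-88 - 344, -438) = -20202 - 280 = -20482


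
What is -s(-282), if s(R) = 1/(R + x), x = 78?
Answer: 1/204 ≈ 0.0049020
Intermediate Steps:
s(R) = 1/(78 + R) (s(R) = 1/(R + 78) = 1/(78 + R))
-s(-282) = -1/(78 - 282) = -1/(-204) = -1*(-1/204) = 1/204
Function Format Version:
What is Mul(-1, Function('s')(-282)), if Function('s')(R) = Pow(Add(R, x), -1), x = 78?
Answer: Rational(1, 204) ≈ 0.0049020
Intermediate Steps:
Function('s')(R) = Pow(Add(78, R), -1) (Function('s')(R) = Pow(Add(R, 78), -1) = Pow(Add(78, R), -1))
Mul(-1, Function('s')(-282)) = Mul(-1, Pow(Add(78, -282), -1)) = Mul(-1, Pow(-204, -1)) = Mul(-1, Rational(-1, 204)) = Rational(1, 204)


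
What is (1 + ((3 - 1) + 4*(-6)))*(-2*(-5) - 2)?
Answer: -168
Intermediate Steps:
(1 + ((3 - 1) + 4*(-6)))*(-2*(-5) - 2) = (1 + (2 - 24))*(10 - 2) = (1 - 22)*8 = -21*8 = -168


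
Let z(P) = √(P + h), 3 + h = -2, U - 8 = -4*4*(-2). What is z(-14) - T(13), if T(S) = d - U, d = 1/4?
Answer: 159/4 + I*√19 ≈ 39.75 + 4.3589*I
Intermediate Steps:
d = ¼ ≈ 0.25000
U = 40 (U = 8 - 4*4*(-2) = 8 - 16*(-2) = 8 + 32 = 40)
h = -5 (h = -3 - 2 = -5)
z(P) = √(-5 + P) (z(P) = √(P - 5) = √(-5 + P))
T(S) = -159/4 (T(S) = ¼ - 1*40 = ¼ - 40 = -159/4)
z(-14) - T(13) = √(-5 - 14) - 1*(-159/4) = √(-19) + 159/4 = I*√19 + 159/4 = 159/4 + I*√19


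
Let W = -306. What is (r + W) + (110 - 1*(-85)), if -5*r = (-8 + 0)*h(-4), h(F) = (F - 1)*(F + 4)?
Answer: -111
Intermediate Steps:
h(F) = (-1 + F)*(4 + F)
r = 0 (r = -(-8 + 0)*(-4 + (-4)² + 3*(-4))/5 = -(-8)*(-4 + 16 - 12)/5 = -(-8)*0/5 = -⅕*0 = 0)
(r + W) + (110 - 1*(-85)) = (0 - 306) + (110 - 1*(-85)) = -306 + (110 + 85) = -306 + 195 = -111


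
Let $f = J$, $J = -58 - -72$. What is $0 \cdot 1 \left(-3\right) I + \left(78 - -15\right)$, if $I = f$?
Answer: $93$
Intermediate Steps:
$J = 14$ ($J = -58 + 72 = 14$)
$f = 14$
$I = 14$
$0 \cdot 1 \left(-3\right) I + \left(78 - -15\right) = 0 \cdot 1 \left(-3\right) 14 + \left(78 - -15\right) = 0 \left(-3\right) 14 + \left(78 + 15\right) = 0 \cdot 14 + 93 = 0 + 93 = 93$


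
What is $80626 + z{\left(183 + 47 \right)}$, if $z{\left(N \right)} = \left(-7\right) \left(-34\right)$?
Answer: $80864$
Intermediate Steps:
$z{\left(N \right)} = 238$
$80626 + z{\left(183 + 47 \right)} = 80626 + 238 = 80864$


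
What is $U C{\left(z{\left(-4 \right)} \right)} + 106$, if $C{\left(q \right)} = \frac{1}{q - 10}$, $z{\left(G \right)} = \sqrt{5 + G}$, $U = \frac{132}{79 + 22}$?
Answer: $\frac{32074}{303} \approx 105.85$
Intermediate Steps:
$U = \frac{132}{101} \approx 1.3069$
$C{\left(q \right)} = \frac{1}{-10 + q}$
$U C{\left(z{\left(-4 \right)} \right)} + 106 = \frac{132}{101 \left(-10 + \sqrt{5 - 4}\right)} + 106 = \frac{132}{101 \left(-10 + \sqrt{1}\right)} + 106 = \frac{132}{101 \left(-10 + 1\right)} + 106 = \frac{132}{101 \left(-9\right)} + 106 = \frac{132}{101} \left(- \frac{1}{9}\right) + 106 = - \frac{44}{303} + 106 = \frac{32074}{303}$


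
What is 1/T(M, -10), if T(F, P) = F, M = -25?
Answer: -1/25 ≈ -0.040000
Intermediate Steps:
1/T(M, -10) = 1/(-25) = -1/25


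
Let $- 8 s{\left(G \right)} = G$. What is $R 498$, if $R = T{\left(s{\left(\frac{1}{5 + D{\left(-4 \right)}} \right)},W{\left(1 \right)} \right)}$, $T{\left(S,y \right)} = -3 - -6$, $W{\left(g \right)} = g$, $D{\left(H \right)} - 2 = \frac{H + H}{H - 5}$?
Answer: $1494$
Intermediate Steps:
$D{\left(H \right)} = 2 + \frac{2 H}{-5 + H}$ ($D{\left(H \right)} = 2 + \frac{H + H}{H - 5} = 2 + \frac{2 H}{-5 + H}$)
$s{\left(G \right)} = - \frac{G}{8}$
$T{\left(S,y \right)} = 3$ ($T{\left(S,y \right)} = -3 + 6 = 3$)
$R = 3$
$R 498 = 3 \cdot 498 = 1494$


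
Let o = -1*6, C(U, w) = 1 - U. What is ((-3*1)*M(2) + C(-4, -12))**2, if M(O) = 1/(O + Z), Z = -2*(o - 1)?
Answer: 5929/256 ≈ 23.160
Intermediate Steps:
o = -6
Z = 14 (Z = -2*(-6 - 1) = -2*(-7) = 14)
M(O) = 1/(14 + O) (M(O) = 1/(O + 14) = 1/(14 + O))
((-3*1)*M(2) + C(-4, -12))**2 = ((-3*1)/(14 + 2) + (1 - 1*(-4)))**2 = (-3/16 + (1 + 4))**2 = (-3*1/16 + 5)**2 = (-3/16 + 5)**2 = (77/16)**2 = 5929/256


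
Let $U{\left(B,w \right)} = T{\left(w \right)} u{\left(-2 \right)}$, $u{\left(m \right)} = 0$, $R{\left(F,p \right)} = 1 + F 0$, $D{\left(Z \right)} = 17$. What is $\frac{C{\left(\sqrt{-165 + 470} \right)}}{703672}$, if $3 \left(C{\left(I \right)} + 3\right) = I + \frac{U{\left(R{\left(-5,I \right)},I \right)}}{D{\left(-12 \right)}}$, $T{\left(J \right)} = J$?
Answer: $- \frac{3}{703672} + \frac{\sqrt{305}}{2111016} \approx 4.0096 \cdot 10^{-6}$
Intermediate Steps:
$R{\left(F,p \right)} = 1$ ($R{\left(F,p \right)} = 1 + 0 = 1$)
$U{\left(B,w \right)} = 0$ ($U{\left(B,w \right)} = w 0 = 0$)
$C{\left(I \right)} = -3 + \frac{I}{3}$ ($C{\left(I \right)} = -3 + \frac{I + \frac{0}{17}}{3} = -3 + \frac{I + 0 \cdot \frac{1}{17}}{3} = -3 + \frac{I + 0}{3} = -3 + \frac{I}{3}$)
$\frac{C{\left(\sqrt{-165 + 470} \right)}}{703672} = \frac{-3 + \frac{\sqrt{-165 + 470}}{3}}{703672} = \left(-3 + \frac{\sqrt{305}}{3}\right) \frac{1}{703672} = - \frac{3}{703672} + \frac{\sqrt{305}}{2111016}$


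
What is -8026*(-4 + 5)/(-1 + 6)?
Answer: -8026/5 ≈ -1605.2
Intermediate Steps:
-8026*(-4 + 5)/(-1 + 6) = -8026/5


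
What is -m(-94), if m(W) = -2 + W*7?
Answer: 660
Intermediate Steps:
m(W) = -2 + 7*W
-m(-94) = -(-2 + 7*(-94)) = -(-2 - 658) = -1*(-660) = 660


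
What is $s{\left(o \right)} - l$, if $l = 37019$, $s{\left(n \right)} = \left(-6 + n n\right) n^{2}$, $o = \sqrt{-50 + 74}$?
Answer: $-36587$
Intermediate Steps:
$o = 2 \sqrt{6}$ ($o = \sqrt{24} = 2 \sqrt{6} \approx 4.899$)
$s{\left(n \right)} = n^{2} \left(-6 + n^{2}\right)$ ($s{\left(n \right)} = \left(-6 + n^{2}\right) n^{2} = n^{2} \left(-6 + n^{2}\right)$)
$s{\left(o \right)} - l = \left(2 \sqrt{6}\right)^{2} \left(-6 + \left(2 \sqrt{6}\right)^{2}\right) - 37019 = 24 \left(-6 + 24\right) - 37019 = 24 \cdot 18 - 37019 = 432 - 37019 = -36587$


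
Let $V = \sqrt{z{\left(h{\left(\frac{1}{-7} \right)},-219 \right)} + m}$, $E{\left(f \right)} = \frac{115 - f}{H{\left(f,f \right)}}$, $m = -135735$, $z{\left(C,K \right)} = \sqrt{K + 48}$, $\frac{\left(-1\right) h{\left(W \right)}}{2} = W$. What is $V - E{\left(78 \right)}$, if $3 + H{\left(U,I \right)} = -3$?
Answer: $\frac{37}{6} + \sqrt{-135735 + 3 i \sqrt{19}} \approx 6.1844 + 368.42 i$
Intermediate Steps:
$h{\left(W \right)} = - 2 W$
$z{\left(C,K \right)} = \sqrt{48 + K}$
$H{\left(U,I \right)} = -6$ ($H{\left(U,I \right)} = -3 - 3 = -6$)
$E{\left(f \right)} = - \frac{115}{6} + \frac{f}{6}$ ($E{\left(f \right)} = \frac{115 - f}{-6} = \left(115 - f\right) \left(- \frac{1}{6}\right) = - \frac{115}{6} + \frac{f}{6}$)
$V = \sqrt{-135735 + 3 i \sqrt{19}}$ ($V = \sqrt{\sqrt{48 - 219} - 135735} = \sqrt{\sqrt{-171} - 135735} = \sqrt{3 i \sqrt{19} - 135735} = \sqrt{-135735 + 3 i \sqrt{19}} \approx 0.018 + 368.42 i$)
$V - E{\left(78 \right)} = \sqrt{-135735 + 3 i \sqrt{19}} - \left(- \frac{115}{6} + \frac{1}{6} \cdot 78\right) = \sqrt{-135735 + 3 i \sqrt{19}} - \left(- \frac{115}{6} + 13\right) = \sqrt{-135735 + 3 i \sqrt{19}} - - \frac{37}{6} = \sqrt{-135735 + 3 i \sqrt{19}} + \frac{37}{6} = \frac{37}{6} + \sqrt{-135735 + 3 i \sqrt{19}}$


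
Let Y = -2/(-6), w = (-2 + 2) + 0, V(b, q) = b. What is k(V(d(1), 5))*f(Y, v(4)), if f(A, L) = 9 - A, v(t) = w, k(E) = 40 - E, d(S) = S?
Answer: 338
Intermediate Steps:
w = 0 (w = 0 + 0 = 0)
v(t) = 0
Y = 1/3 (Y = -2*(-1/6) = 1/3 ≈ 0.33333)
k(V(d(1), 5))*f(Y, v(4)) = (40 - 1*1)*(9 - 1*1/3) = (40 - 1)*(9 - 1/3) = 39*(26/3) = 338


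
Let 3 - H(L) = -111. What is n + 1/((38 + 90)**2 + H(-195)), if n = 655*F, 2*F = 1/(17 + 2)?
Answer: 2701557/156731 ≈ 17.237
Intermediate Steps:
H(L) = 114 (H(L) = 3 - 1*(-111) = 3 + 111 = 114)
F = 1/38 (F = 1/(2*(17 + 2)) = (1/2)/19 = (1/2)*(1/19) = 1/38 ≈ 0.026316)
n = 655/38 (n = 655*(1/38) = 655/38 ≈ 17.237)
n + 1/((38 + 90)**2 + H(-195)) = 655/38 + 1/((38 + 90)**2 + 114) = 655/38 + 1/(128**2 + 114) = 655/38 + 1/(16384 + 114) = 655/38 + 1/16498 = 2701557/156731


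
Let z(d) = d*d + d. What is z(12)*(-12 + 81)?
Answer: 10764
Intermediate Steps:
z(d) = d + d² (z(d) = d² + d = d + d²)
z(12)*(-12 + 81) = (12*(1 + 12))*(-12 + 81) = (12*13)*69 = 156*69 = 10764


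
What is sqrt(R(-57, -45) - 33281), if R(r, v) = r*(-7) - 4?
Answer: 9*I*sqrt(406) ≈ 181.34*I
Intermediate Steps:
R(r, v) = -4 - 7*r (R(r, v) = -7*r - 4 = -4 - 7*r)
sqrt(R(-57, -45) - 33281) = sqrt((-4 - 7*(-57)) - 33281) = sqrt((-4 + 399) - 33281) = sqrt(395 - 33281) = sqrt(-32886) = 9*I*sqrt(406)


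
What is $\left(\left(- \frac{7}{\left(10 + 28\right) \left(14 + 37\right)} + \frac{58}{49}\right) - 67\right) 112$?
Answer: $- \frac{50003144}{6783} \approx -7371.8$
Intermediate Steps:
$\left(\left(- \frac{7}{\left(10 + 28\right) \left(14 + 37\right)} + \frac{58}{49}\right) - 67\right) 112 = \left(\left(- \frac{7}{38 \cdot 51} + 58 \cdot \frac{1}{49}\right) - 67\right) 112 = \left(\left(- \frac{7}{1938} + \frac{58}{49}\right) - 67\right) 112 = \left(\frac{112061}{94962} - 67\right) 112 = \left(- \frac{6250393}{94962}\right) 112 = - \frac{50003144}{6783}$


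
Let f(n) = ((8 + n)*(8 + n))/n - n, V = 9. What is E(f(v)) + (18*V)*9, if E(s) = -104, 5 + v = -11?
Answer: 1354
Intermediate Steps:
v = -16 (v = -5 - 11 = -16)
f(n) = -n + (8 + n)²/n (f(n) = (8 + n)²/n - n = -n + (8 + n)²/n)
E(f(v)) + (18*V)*9 = -104 + (18*9)*9 = -104 + 162*9 = -104 + 1458 = 1354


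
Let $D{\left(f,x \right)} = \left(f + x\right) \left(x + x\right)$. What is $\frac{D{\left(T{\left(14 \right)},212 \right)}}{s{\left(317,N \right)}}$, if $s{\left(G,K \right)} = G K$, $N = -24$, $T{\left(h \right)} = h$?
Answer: $- \frac{11978}{951} \approx -12.595$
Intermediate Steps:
$D{\left(f,x \right)} = 2 x \left(f + x\right)$ ($D{\left(f,x \right)} = \left(f + x\right) 2 x = 2 x \left(f + x\right)$)
$\frac{D{\left(T{\left(14 \right)},212 \right)}}{s{\left(317,N \right)}} = \frac{2 \cdot 212 \left(14 + 212\right)}{317 \left(-24\right)} = \frac{2 \cdot 212 \cdot 226}{-7608} = 95824 \left(- \frac{1}{7608}\right) = - \frac{11978}{951}$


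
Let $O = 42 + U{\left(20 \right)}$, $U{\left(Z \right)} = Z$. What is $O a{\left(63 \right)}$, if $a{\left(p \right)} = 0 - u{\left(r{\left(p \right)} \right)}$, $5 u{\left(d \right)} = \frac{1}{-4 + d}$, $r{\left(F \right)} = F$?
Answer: $- \frac{62}{295} \approx -0.21017$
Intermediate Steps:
$u{\left(d \right)} = \frac{1}{5 \left(-4 + d\right)}$
$O = 62$ ($O = 42 + 20 = 62$)
$a{\left(p \right)} = - \frac{1}{5 \left(-4 + p\right)}$ ($a{\left(p \right)} = 0 - \frac{1}{5 \left(-4 + p\right)} = - \frac{1}{5 \left(-4 + p\right)}$)
$O a{\left(63 \right)} = 62 \left(- \frac{1}{-20 + 5 \cdot 63}\right) = 62 \left(- \frac{1}{-20 + 315}\right) = 62 \left(- \frac{1}{295}\right) = - \frac{62}{295}$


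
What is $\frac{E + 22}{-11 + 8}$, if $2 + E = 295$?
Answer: $-105$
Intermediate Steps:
$E = 293$ ($E = -2 + 295 = 293$)
$\frac{E + 22}{-11 + 8} = \frac{293 + 22}{-11 + 8} = \frac{315}{-3} = 315 \left(- \frac{1}{3}\right) = -105$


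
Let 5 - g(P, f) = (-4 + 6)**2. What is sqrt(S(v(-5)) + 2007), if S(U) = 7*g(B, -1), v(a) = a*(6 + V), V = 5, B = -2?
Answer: sqrt(2014) ≈ 44.878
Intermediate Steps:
g(P, f) = 1 (g(P, f) = 5 - (-4 + 6)**2 = 5 - 1*2**2 = 5 - 1*4 = 5 - 4 = 1)
v(a) = 11*a (v(a) = a*(6 + 5) = a*11 = 11*a)
S(U) = 7 (S(U) = 7*1 = 7)
sqrt(S(v(-5)) + 2007) = sqrt(7 + 2007) = sqrt(2014)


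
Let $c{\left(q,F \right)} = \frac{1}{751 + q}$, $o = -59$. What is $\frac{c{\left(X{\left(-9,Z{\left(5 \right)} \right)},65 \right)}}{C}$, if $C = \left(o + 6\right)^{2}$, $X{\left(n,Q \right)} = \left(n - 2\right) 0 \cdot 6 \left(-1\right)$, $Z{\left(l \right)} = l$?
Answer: $\frac{1}{2109559} \approx 4.7403 \cdot 10^{-7}$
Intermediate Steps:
$X{\left(n,Q \right)} = 0$ ($X{\left(n,Q \right)} = \left(-2 + n\right) 0 \left(-1\right) = \left(-2 + n\right) 0 = 0$)
$C = 2809$ ($C = \left(-59 + 6\right)^{2} = \left(-53\right)^{2} = 2809$)
$\frac{c{\left(X{\left(-9,Z{\left(5 \right)} \right)},65 \right)}}{C} = \frac{1}{\left(751 + 0\right) 2809} = \frac{1}{751} \cdot \frac{1}{2809} = \frac{1}{2109559}$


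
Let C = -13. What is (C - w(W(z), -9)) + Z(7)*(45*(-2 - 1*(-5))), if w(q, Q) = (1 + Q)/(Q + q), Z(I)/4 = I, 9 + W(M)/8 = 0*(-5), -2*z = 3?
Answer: 305119/81 ≈ 3766.9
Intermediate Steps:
z = -3/2 (z = -½*3 = -3/2 ≈ -1.5000)
W(M) = -72 (W(M) = -72 + 8*(0*(-5)) = -72 + 8*0 = -72 + 0 = -72)
Z(I) = 4*I
w(q, Q) = (1 + Q)/(Q + q)
(C - w(W(z), -9)) + Z(7)*(45*(-2 - 1*(-5))) = (-13 - (1 - 9)/(-9 - 72)) + (4*7)*(45*(-2 - 1*(-5))) = (-13 - (-8)/(-81)) + 28*(45*(-2 + 5)) = (-13 - (-1)*(-8)/81) + 28*(45*3) = (-13 - 1*8/81) + 28*135 = (-13 - 8/81) + 3780 = -1061/81 + 3780 = 305119/81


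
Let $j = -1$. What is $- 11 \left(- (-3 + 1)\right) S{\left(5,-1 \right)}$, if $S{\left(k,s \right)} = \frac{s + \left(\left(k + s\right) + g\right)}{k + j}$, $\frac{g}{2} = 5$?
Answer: $- \frac{143}{2} \approx -71.5$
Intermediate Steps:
$g = 10$ ($g = 2 \cdot 5 = 10$)
$S{\left(k,s \right)} = \frac{10 + k + 2 s}{-1 + k}$ ($S{\left(k,s \right)} = \frac{s + \left(\left(k + s\right) + 10\right)}{k - 1} = \frac{s + \left(10 + k + s\right)}{-1 + k} = \frac{10 + k + 2 s}{-1 + k}$)
$- 11 \left(- (-3 + 1)\right) S{\left(5,-1 \right)} = - 11 \left(- (-3 + 1)\right) \frac{10 + 5 + 2 \left(-1\right)}{-1 + 5} = - 11 \left(\left(-1\right) \left(-2\right)\right) \frac{10 + 5 - 2}{4} = \left(-11\right) 2 \cdot \frac{1}{4} \cdot 13 = \left(-22\right) \frac{13}{4} = - \frac{143}{2}$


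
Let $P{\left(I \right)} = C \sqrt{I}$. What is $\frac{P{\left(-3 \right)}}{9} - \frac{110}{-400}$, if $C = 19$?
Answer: $\frac{11}{40} + \frac{19 i \sqrt{3}}{9} \approx 0.275 + 3.6566 i$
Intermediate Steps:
$P{\left(I \right)} = 19 \sqrt{I}$
$\frac{P{\left(-3 \right)}}{9} - \frac{110}{-400} = \frac{19 \sqrt{-3}}{9} - \frac{110}{-400} = 19 i \sqrt{3} \cdot \frac{1}{9} - - \frac{11}{40} = 19 i \sqrt{3} \cdot \frac{1}{9} + \frac{11}{40} = \frac{19 i \sqrt{3}}{9} + \frac{11}{40} = \frac{11}{40} + \frac{19 i \sqrt{3}}{9}$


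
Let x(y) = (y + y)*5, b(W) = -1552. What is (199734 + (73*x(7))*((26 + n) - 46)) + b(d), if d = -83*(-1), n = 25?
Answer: 223732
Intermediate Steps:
d = 83
x(y) = 10*y (x(y) = (2*y)*5 = 10*y)
(199734 + (73*x(7))*((26 + n) - 46)) + b(d) = (199734 + (73*(10*7))*((26 + 25) - 46)) - 1552 = (199734 + (73*70)*(51 - 46)) - 1552 = (199734 + 5110*5) - 1552 = (199734 + 25550) - 1552 = 225284 - 1552 = 223732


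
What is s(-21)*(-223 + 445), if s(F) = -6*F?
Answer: 27972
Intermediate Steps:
s(-21)*(-223 + 445) = (-6*(-21))*(-223 + 445) = 126*222 = 27972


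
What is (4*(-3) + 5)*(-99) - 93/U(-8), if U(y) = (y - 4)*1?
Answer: 2803/4 ≈ 700.75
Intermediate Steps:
U(y) = -4 + y (U(y) = (-4 + y)*1 = -4 + y)
(4*(-3) + 5)*(-99) - 93/U(-8) = (4*(-3) + 5)*(-99) - 93/(-4 - 8) = (-12 + 5)*(-99) - 93/(-12) = -7*(-99) - 93*(-1/12) = 693 + 31/4 = 2803/4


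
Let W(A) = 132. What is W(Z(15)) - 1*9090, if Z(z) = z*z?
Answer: -8958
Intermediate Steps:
Z(z) = z**2
W(Z(15)) - 1*9090 = 132 - 1*9090 = 132 - 9090 = -8958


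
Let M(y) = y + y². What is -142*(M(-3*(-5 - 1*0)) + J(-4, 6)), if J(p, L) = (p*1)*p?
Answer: -36352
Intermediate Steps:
J(p, L) = p² (J(p, L) = p*p = p²)
-142*(M(-3*(-5 - 1*0)) + J(-4, 6)) = -142*((-3*(-5 - 1*0))*(1 - 3*(-5 - 1*0)) + (-4)²) = -142*((-3*(-5 + 0))*(1 - 3*(-5 + 0)) + 16) = -142*((-3*(-5))*(1 - 3*(-5)) + 16) = -142*(15*(1 + 15) + 16) = -142*(15*16 + 16) = -142*(240 + 16) = -142*256 = -36352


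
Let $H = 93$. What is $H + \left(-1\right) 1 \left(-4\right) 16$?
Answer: $157$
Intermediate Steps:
$H + \left(-1\right) 1 \left(-4\right) 16 = 93 + \left(-1\right) 1 \left(-4\right) 16 = 93 + \left(-1\right) \left(-4\right) 16 = 93 + 4 \cdot 16 = 93 + 64 = 157$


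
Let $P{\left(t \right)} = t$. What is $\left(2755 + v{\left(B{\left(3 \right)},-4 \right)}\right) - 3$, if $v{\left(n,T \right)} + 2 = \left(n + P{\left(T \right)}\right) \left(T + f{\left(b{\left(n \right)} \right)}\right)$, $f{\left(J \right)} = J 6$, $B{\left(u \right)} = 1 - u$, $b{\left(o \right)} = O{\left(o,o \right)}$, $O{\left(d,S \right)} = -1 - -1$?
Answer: $2774$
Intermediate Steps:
$O{\left(d,S \right)} = 0$ ($O{\left(d,S \right)} = -1 + 1 = 0$)
$b{\left(o \right)} = 0$
$f{\left(J \right)} = 6 J$
$v{\left(n,T \right)} = -2 + T \left(T + n\right)$ ($v{\left(n,T \right)} = -2 + \left(n + T\right) \left(T + 6 \cdot 0\right) = -2 + \left(T + n\right) \left(T + 0\right) = -2 + \left(T + n\right) T = -2 + T \left(T + n\right)$)
$\left(2755 + v{\left(B{\left(3 \right)},-4 \right)}\right) - 3 = \left(2755 - \left(2 - 16 + 4 \left(1 - 3\right)\right)\right) - 3 = \left(2755 - \left(-14 + 4 \left(1 - 3\right)\right)\right) - 3 = \left(2755 - -22\right) - 3 = \left(2755 + \left(-2 + 16 + 8\right)\right) - 3 = \left(2755 + 22\right) - 3 = 2777 - 3 = 2774$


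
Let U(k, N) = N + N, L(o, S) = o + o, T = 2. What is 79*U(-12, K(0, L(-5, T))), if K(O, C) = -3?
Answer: -474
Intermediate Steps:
L(o, S) = 2*o
U(k, N) = 2*N
79*U(-12, K(0, L(-5, T))) = 79*(2*(-3)) = 79*(-6) = -474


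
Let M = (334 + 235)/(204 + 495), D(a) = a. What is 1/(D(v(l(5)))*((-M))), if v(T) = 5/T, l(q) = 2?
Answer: -1398/2845 ≈ -0.49139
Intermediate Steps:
M = 569/699 ≈ 0.81402
1/(D(v(l(5)))*((-M))) = 1/(((5/2))*((-1*569/699))) = 1/(((5*(½)))*(-569/699)) = -699/569/(5/2) = (⅖)*(-699/569) = -1398/2845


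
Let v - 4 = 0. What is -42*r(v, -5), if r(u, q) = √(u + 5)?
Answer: -126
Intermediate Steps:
v = 4 (v = 4 + 0 = 4)
r(u, q) = √(5 + u)
-42*r(v, -5) = -42*√(5 + 4) = -42*√9 = -42*3 = -126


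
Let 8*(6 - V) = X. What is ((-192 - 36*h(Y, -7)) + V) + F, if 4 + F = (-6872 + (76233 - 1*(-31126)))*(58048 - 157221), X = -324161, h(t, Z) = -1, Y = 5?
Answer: -79724455079/8 ≈ -9.9656e+9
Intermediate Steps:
F = -9965597255 (F = -4 + (-6872 + (76233 - 1*(-31126)))*(58048 - 157221) = -4 + (-6872 + (76233 + 31126))*(-99173) = -4 + (-6872 + 107359)*(-99173) = -4 + 100487*(-99173) = -4 - 9965597251 = -9965597255)
V = 324209/8 (V = 6 - 1/8*(-324161) = 6 + 324161/8 = 324209/8 ≈ 40526.)
((-192 - 36*h(Y, -7)) + V) + F = ((-192 - 36*(-1)) + 324209/8) - 9965597255 = ((-192 + 36) + 324209/8) - 9965597255 = (-156 + 324209/8) - 9965597255 = 322961/8 - 9965597255 = -79724455079/8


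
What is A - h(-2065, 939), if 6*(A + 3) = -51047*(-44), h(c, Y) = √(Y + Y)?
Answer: 1123025/3 - √1878 ≈ 3.7430e+5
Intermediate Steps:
h(c, Y) = √2*√Y (h(c, Y) = √(2*Y) = √2*√Y)
A = 1123025/3 (A = -3 + (-51047*(-44))/6 = -3 + (⅙)*2246068 = -3 + 1123034/3 = 1123025/3 ≈ 3.7434e+5)
A - h(-2065, 939) = 1123025/3 - √2*√939 = 1123025/3 - √1878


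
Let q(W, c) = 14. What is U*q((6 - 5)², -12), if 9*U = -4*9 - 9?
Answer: -70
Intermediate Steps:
U = -5 (U = (-4*9 - 9)/9 = (-36 - 9)/9 = (⅑)*(-45) = -5)
U*q((6 - 5)², -12) = -5*14 = -70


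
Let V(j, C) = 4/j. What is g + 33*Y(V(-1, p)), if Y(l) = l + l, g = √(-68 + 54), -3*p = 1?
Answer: -264 + I*√14 ≈ -264.0 + 3.7417*I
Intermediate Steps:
p = -⅓ (p = -⅓*1 = -⅓ ≈ -0.33333)
g = I*√14 (g = √(-14) = I*√14 ≈ 3.7417*I)
Y(l) = 2*l
g + 33*Y(V(-1, p)) = I*√14 + 33*(2*(4/(-1))) = I*√14 + 33*(2*(4*(-1))) = I*√14 + 33*(2*(-4)) = I*√14 + 33*(-8) = I*√14 - 264 = -264 + I*√14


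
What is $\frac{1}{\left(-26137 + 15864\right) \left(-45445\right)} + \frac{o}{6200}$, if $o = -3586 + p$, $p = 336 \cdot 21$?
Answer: $\frac{32399840183}{57890204140} \approx 0.55968$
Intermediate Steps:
$p = 7056$
$o = 3470$ ($o = -3586 + 7056 = 3470$)
$\frac{1}{\left(-26137 + 15864\right) \left(-45445\right)} + \frac{o}{6200} = \frac{1}{\left(-26137 + 15864\right) \left(-45445\right)} + \frac{3470}{6200} = \frac{1}{-10273} \left(- \frac{1}{45445}\right) + 3470 \cdot \frac{1}{6200} = \left(- \frac{1}{10273}\right) \left(- \frac{1}{45445}\right) + \frac{347}{620} = \frac{1}{466856485} + \frac{347}{620} = \frac{32399840183}{57890204140}$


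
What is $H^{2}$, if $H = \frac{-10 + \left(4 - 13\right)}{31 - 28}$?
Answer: $\frac{361}{9} \approx 40.111$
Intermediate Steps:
$H = - \frac{19}{3}$ ($H = \frac{-10 - 9}{3} = \left(-19\right) \frac{1}{3} = - \frac{19}{3} \approx -6.3333$)
$H^{2} = \left(- \frac{19}{3}\right)^{2} = \frac{361}{9}$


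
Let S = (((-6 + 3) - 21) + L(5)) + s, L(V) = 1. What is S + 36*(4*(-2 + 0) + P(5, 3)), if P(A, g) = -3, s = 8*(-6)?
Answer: -467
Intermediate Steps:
s = -48
S = -71 (S = (((-6 + 3) - 21) + 1) - 48 = ((-3 - 21) + 1) - 48 = (-24 + 1) - 48 = -23 - 48 = -71)
S + 36*(4*(-2 + 0) + P(5, 3)) = -71 + 36*(4*(-2 + 0) - 3) = -71 + 36*(4*(-2) - 3) = -71 + 36*(-8 - 3) = -71 + 36*(-11) = -71 - 396 = -467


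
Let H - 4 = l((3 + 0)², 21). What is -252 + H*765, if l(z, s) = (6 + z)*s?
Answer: 243783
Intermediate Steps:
l(z, s) = s*(6 + z)
H = 319 (H = 4 + 21*(6 + (3 + 0)²) = 4 + 21*(6 + 3²) = 4 + 21*(6 + 9) = 4 + 21*15 = 4 + 315 = 319)
-252 + H*765 = -252 + 319*765 = -252 + 244035 = 243783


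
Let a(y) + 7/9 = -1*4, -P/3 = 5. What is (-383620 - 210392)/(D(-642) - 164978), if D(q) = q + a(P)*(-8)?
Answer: 1336527/372559 ≈ 3.5874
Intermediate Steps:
P = -15 (P = -3*5 = -15)
a(y) = -43/9 (a(y) = -7/9 - 1*4 = -7/9 - 4 = -43/9)
D(q) = 344/9 + q (D(q) = q - 43/9*(-8) = q + 344/9 = 344/9 + q)
(-383620 - 210392)/(D(-642) - 164978) = (-383620 - 210392)/((344/9 - 642) - 164978) = -594012/(-5434/9 - 164978) = -594012/(-1490236/9) = -594012*(-9/1490236) = 1336527/372559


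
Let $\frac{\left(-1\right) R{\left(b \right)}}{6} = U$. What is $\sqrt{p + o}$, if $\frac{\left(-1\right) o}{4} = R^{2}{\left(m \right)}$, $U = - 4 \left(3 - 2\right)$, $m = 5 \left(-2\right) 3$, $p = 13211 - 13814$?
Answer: $3 i \sqrt{323} \approx 53.917 i$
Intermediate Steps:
$p = -603$
$m = -30$ ($m = \left(-10\right) 3 = -30$)
$U = -4$ ($U = \left(-4\right) 1 = -4$)
$R{\left(b \right)} = 24$ ($R{\left(b \right)} = \left(-6\right) \left(-4\right) = 24$)
$o = -2304$ ($o = - 4 \cdot 24^{2} = \left(-4\right) 576 = -2304$)
$\sqrt{p + o} = \sqrt{-603 - 2304} = \sqrt{-2907} = 3 i \sqrt{323}$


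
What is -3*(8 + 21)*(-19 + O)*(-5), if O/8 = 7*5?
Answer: 113535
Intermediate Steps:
O = 280 (O = 8*(7*5) = 8*35 = 280)
-3*(8 + 21)*(-19 + O)*(-5) = -3*(8 + 21)*(-19 + 280)*(-5) = -87*261*(-5) = -3*7569*(-5) = -22707*(-5) = 113535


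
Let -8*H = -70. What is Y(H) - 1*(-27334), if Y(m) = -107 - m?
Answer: 108873/4 ≈ 27218.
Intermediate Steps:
H = 35/4 (H = -⅛*(-70) = 35/4 ≈ 8.7500)
Y(H) - 1*(-27334) = (-107 - 1*35/4) - 1*(-27334) = (-107 - 35/4) + 27334 = -463/4 + 27334 = 108873/4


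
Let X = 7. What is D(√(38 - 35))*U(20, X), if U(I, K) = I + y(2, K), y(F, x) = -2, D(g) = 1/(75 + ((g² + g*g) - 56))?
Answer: 18/25 ≈ 0.72000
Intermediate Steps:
D(g) = 1/(19 + 2*g²) (D(g) = 1/(75 + ((g² + g²) - 56)) = 1/(75 + (2*g² - 56)) = 1/(75 + (-56 + 2*g²)) = 1/(19 + 2*g²))
U(I, K) = -2 + I (U(I, K) = I - 2 = -2 + I)
D(√(38 - 35))*U(20, X) = (-2 + 20)/(19 + 2*(√(38 - 35))²) = 18/(19 + 2*(√3)²) = 18/(19 + 2*3) = 18/(19 + 6) = 18/25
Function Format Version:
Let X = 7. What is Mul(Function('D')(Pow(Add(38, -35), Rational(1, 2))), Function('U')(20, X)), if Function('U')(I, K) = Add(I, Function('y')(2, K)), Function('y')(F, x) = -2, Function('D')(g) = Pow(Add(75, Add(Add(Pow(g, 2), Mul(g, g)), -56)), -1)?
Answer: Rational(18, 25) ≈ 0.72000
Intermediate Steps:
Function('D')(g) = Pow(Add(19, Mul(2, Pow(g, 2))), -1) (Function('D')(g) = Pow(Add(75, Add(Add(Pow(g, 2), Pow(g, 2)), -56)), -1) = Pow(Add(75, Add(Mul(2, Pow(g, 2)), -56)), -1) = Pow(Add(75, Add(-56, Mul(2, Pow(g, 2)))), -1) = Pow(Add(19, Mul(2, Pow(g, 2))), -1))
Function('U')(I, K) = Add(-2, I) (Function('U')(I, K) = Add(I, -2) = Add(-2, I))
Mul(Function('D')(Pow(Add(38, -35), Rational(1, 2))), Function('U')(20, X)) = Mul(Pow(Add(19, Mul(2, Pow(Pow(Add(38, -35), Rational(1, 2)), 2))), -1), Add(-2, 20)) = Mul(Pow(Add(19, Mul(2, Pow(Pow(3, Rational(1, 2)), 2))), -1), 18) = Mul(Pow(Add(19, Mul(2, 3)), -1), 18) = Mul(Pow(Add(19, 6), -1), 18) = Mul(Pow(25, -1), 18) = Mul(Rational(1, 25), 18) = Rational(18, 25)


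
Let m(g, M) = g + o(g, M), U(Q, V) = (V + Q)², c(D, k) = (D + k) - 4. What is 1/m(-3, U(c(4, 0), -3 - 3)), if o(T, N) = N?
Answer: 1/33 ≈ 0.030303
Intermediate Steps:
c(D, k) = -4 + D + k
U(Q, V) = (Q + V)²
m(g, M) = M + g (m(g, M) = g + M = M + g)
1/m(-3, U(c(4, 0), -3 - 3)) = 1/(((-4 + 4 + 0) + (-3 - 3))² - 3) = 1/((0 - 6)² - 3) = 1/((-6)² - 3) = 1/(36 - 3) = 1/33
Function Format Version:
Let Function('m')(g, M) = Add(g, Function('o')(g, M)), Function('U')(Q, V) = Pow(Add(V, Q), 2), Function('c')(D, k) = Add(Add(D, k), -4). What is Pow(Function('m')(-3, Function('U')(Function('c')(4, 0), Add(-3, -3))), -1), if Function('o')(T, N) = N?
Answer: Rational(1, 33) ≈ 0.030303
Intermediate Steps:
Function('c')(D, k) = Add(-4, D, k)
Function('U')(Q, V) = Pow(Add(Q, V), 2)
Function('m')(g, M) = Add(M, g) (Function('m')(g, M) = Add(g, M) = Add(M, g))
Pow(Function('m')(-3, Function('U')(Function('c')(4, 0), Add(-3, -3))), -1) = Pow(Add(Pow(Add(Add(-4, 4, 0), Add(-3, -3)), 2), -3), -1) = Pow(Add(Pow(Add(0, -6), 2), -3), -1) = Pow(Add(Pow(-6, 2), -3), -1) = Pow(Add(36, -3), -1) = Pow(33, -1) = Rational(1, 33)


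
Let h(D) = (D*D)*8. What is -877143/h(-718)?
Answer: -877143/4124192 ≈ -0.21268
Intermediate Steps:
h(D) = 8*D**2 (h(D) = D**2*8 = 8*D**2)
-877143/h(-718) = -877143/(8*(-718)**2) = -877143/(8*515524) = -877143/4124192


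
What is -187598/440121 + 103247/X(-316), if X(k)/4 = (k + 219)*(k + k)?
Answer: -560858281/107924711136 ≈ -0.0051968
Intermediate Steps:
X(k) = 8*k*(219 + k) (X(k) = 4*((k + 219)*(k + k)) = 4*((219 + k)*(2*k)) = 4*(2*k*(219 + k)) = 8*k*(219 + k))
-187598/440121 + 103247/X(-316) = -187598/440121 + 103247/((8*(-316)*(219 - 316))) = -187598*1/440121 + 103247/((8*(-316)*(-97))) = -187598/440121 + 103247/245216 = -560858281/107924711136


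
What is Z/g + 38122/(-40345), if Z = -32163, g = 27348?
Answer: -780058897/367785020 ≈ -2.1210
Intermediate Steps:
Z/g + 38122/(-40345) = -32163/27348 + 38122/(-40345) = -32163*1/27348 + 38122*(-1/40345) = -10721/9116 - 38122/40345 = -780058897/367785020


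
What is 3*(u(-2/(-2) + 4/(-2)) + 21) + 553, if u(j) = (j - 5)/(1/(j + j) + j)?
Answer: 628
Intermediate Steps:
u(j) = (-5 + j)/(j + 1/(2*j)) (u(j) = (-5 + j)/(1/(2*j) + j) = (-5 + j)/(j + 1/(2*j)))
3*(u(-2/(-2) + 4/(-2)) + 21) + 553 = 3*(2*(-2/(-2) + 4/(-2))*(-5 + (-2/(-2) + 4/(-2)))/(1 + 2*(-2/(-2) + 4/(-2))²) + 21) + 553 = 3*(2*(-2*(-½) + 4*(-½))*(-5 + (-2*(-½) + 4*(-½)))/(1 + 2*(-2*(-½) + 4*(-½))²) + 21) + 553 = 3*(2*(1 - 2)*(-5 + (1 - 2))/(1 + 2*(1 - 2)²) + 21) + 553 = 3*(2*(-1)*(-5 - 1)/(1 + 2*(-1)²) + 21) + 553 = 3*(2*(-1)*(-6)/(1 + 2*1) + 21) + 553 = 3*(2*(-1)*(-6)/(1 + 2) + 21) + 553 = 3*(2*(-1)*(-6)/3 + 21) + 553 = 3*(2*(-1)*(⅓)*(-6) + 21) + 553 = 3*(4 + 21) + 553 = 3*25 + 553 = 75 + 553 = 628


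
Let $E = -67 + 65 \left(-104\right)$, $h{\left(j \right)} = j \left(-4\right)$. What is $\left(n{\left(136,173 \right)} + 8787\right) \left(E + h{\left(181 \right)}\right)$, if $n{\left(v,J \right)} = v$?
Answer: $-67377573$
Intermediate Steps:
$h{\left(j \right)} = - 4 j$
$E = -6827$ ($E = -67 - 6760 = -6827$)
$\left(n{\left(136,173 \right)} + 8787\right) \left(E + h{\left(181 \right)}\right) = \left(136 + 8787\right) \left(-6827 - 724\right) = 8923 \left(-6827 - 724\right) = 8923 \left(-7551\right) = -67377573$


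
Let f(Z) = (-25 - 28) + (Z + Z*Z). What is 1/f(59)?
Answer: 1/3487 ≈ 0.00028678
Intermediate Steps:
f(Z) = -53 + Z + Z**2 (f(Z) = -53 + (Z + Z**2) = -53 + Z + Z**2)
1/f(59) = 1/(-53 + 59 + 59**2) = 1/(-53 + 59 + 3481) = 1/3487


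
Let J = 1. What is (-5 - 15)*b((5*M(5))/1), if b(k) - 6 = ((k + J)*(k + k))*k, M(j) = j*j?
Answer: -78750120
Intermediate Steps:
M(j) = j**2
b(k) = 6 + 2*k**2*(1 + k) (b(k) = 6 + ((k + 1)*(k + k))*k = 6 + ((1 + k)*(2*k))*k = 6 + (2*k*(1 + k))*k = 6 + 2*k**2*(1 + k))
(-5 - 15)*b((5*M(5))/1) = (-5 - 15)*(6 + 2*((5*5**2)/1)**2 + 2*((5*5**2)/1)**3) = -20*(6 + 2*((5*25)*1)**2 + 2*((5*25)*1)**3) = -20*(6 + 2*(125*1)**2 + 2*(125*1)**3) = -20*(6 + 2*125**2 + 2*125**3) = -20*(6 + 2*15625 + 2*1953125) = -20*(6 + 31250 + 3906250) = -20*3937506 = -78750120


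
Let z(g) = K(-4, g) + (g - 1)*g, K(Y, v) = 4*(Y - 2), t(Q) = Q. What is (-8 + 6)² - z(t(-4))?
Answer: 8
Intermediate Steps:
K(Y, v) = -8 + 4*Y (K(Y, v) = 4*(-2 + Y) = -8 + 4*Y)
z(g) = -24 + g*(-1 + g) (z(g) = (-8 + 4*(-4)) + (g - 1)*g = (-8 - 16) + (-1 + g)*g = -24 + g*(-1 + g))
(-8 + 6)² - z(t(-4)) = (-8 + 6)² - (-24 + (-4)² - 1*(-4)) = (-2)² - (-24 + 16 + 4) = 4 - 1*(-4) = 4 + 4 = 8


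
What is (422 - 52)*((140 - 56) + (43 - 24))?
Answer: 38110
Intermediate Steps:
(422 - 52)*((140 - 56) + (43 - 24)) = 370*(84 + 19) = 370*103 = 38110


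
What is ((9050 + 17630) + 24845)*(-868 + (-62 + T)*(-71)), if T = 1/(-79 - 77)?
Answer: 9469865625/52 ≈ 1.8211e+8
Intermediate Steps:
T = -1/156 (T = 1/(-156) = -1/156 ≈ -0.0064103)
((9050 + 17630) + 24845)*(-868 + (-62 + T)*(-71)) = ((9050 + 17630) + 24845)*(-868 + (-62 - 1/156)*(-71)) = (26680 + 24845)*(-868 - 9673/156*(-71)) = 51525*(-868 + 686783/156) = 51525*(551375/156) = 9469865625/52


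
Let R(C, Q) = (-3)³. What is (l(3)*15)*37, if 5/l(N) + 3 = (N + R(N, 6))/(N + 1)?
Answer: -925/3 ≈ -308.33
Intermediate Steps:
R(C, Q) = -27
l(N) = 5/(-3 + (-27 + N)/(1 + N)) (l(N) = 5/(-3 + (N - 27)/(N + 1)) = 5/(-3 + (-27 + N)/(1 + N)))
(l(3)*15)*37 = ((5*(-1 - 1*3)/(2*(15 + 3)))*15)*37 = (((5/2)*(-1 - 3)/18)*15)*37 = (((5/2)*(1/18)*(-4))*15)*37 = -5/9*15*37 = -25/3*37 = -925/3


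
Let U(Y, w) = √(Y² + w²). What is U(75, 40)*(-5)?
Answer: -425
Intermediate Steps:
U(75, 40)*(-5) = √(75² + 40²)*(-5) = √(5625 + 1600)*(-5) = √7225*(-5) = 85*(-5) = -425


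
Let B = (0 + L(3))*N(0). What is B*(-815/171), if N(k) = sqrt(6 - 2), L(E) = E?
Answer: -1630/57 ≈ -28.596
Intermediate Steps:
N(k) = 2 (N(k) = sqrt(4) = 2)
B = 6 (B = (0 + 3)*2 = 3*2 = 6)
B*(-815/171) = 6*(-815/171) = -1630/57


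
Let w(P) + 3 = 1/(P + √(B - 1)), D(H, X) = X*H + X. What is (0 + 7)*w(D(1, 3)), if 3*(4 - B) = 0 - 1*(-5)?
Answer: -1029/52 - 7*√3/52 ≈ -20.022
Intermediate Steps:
D(H, X) = X + H*X (D(H, X) = H*X + X = X + H*X)
B = 7/3 (B = 4 - (0 - 1*(-5))/3 = 4 - (0 + 5)/3 = 4 - ⅓*5 = 4 - 5/3 = 7/3 ≈ 2.3333)
w(P) = -3 + 1/(P + 2*√3/3) (w(P) = -3 + 1/(P + √(7/3 - 1)) = -3 + 1/(P + √(4/3)) = -3 + 1/(P + 2*√3/3))
(0 + 7)*w(D(1, 3)) = (0 + 7)*(3*(1 - 9*(1 + 1) - 2*√3)/(2*√3 + 3*(3*(1 + 1)))) = 7*(3*(1 - 9*2 - 2*√3)/(2*√3 + 3*(3*2))) = 7*(3*(1 - 3*6 - 2*√3)/(2*√3 + 3*6)) = 7*(3*(1 - 18 - 2*√3)/(2*√3 + 18)) = 7*(3*(-17 - 2*√3)/(18 + 2*√3)) = 21*(-17 - 2*√3)/(18 + 2*√3)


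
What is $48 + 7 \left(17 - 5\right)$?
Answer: $132$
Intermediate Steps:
$48 + 7 \left(17 - 5\right) = 48 + 7 \cdot 12 = 48 + 84 = 132$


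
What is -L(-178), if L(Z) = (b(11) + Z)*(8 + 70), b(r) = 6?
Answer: 13416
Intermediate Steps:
L(Z) = 468 + 78*Z (L(Z) = (6 + Z)*(8 + 70) = (6 + Z)*78 = 468 + 78*Z)
-L(-178) = -(468 + 78*(-178)) = -(468 - 13884) = -1*(-13416) = 13416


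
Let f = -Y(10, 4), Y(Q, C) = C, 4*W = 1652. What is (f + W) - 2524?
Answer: -2115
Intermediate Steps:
W = 413 (W = (1/4)*1652 = 413)
f = -4 (f = -1*4 = -4)
(f + W) - 2524 = (-4 + 413) - 2524 = 409 - 2524 = -2115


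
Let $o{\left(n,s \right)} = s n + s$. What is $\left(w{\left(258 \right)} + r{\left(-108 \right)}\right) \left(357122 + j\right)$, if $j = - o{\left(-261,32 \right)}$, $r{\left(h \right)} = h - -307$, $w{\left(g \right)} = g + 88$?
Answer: $199165890$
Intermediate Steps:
$w{\left(g \right)} = 88 + g$
$r{\left(h \right)} = 307 + h$ ($r{\left(h \right)} = h + 307 = 307 + h$)
$o{\left(n,s \right)} = s + n s$ ($o{\left(n,s \right)} = n s + s = s + n s$)
$j = 8320$ ($j = - 32 \left(1 - 261\right) = - 32 \left(-260\right) = \left(-1\right) \left(-8320\right) = 8320$)
$\left(w{\left(258 \right)} + r{\left(-108 \right)}\right) \left(357122 + j\right) = \left(\left(88 + 258\right) + \left(307 - 108\right)\right) \left(357122 + 8320\right) = \left(346 + 199\right) 365442 = 545 \cdot 365442 = 199165890$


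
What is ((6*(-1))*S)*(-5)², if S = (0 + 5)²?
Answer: -3750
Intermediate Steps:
S = 25 (S = 5² = 25)
((6*(-1))*S)*(-5)² = ((6*(-1))*25)*(-5)² = -6*25*25 = -150*25 = -3750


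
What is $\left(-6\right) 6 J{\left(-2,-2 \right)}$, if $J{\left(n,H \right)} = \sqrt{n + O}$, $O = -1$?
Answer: $- 36 i \sqrt{3} \approx - 62.354 i$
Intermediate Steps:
$J{\left(n,H \right)} = \sqrt{-1 + n}$ ($J{\left(n,H \right)} = \sqrt{n - 1} = \sqrt{-1 + n}$)
$\left(-6\right) 6 J{\left(-2,-2 \right)} = \left(-6\right) 6 \sqrt{-1 - 2} = - 36 \sqrt{-3} = - 36 i \sqrt{3}$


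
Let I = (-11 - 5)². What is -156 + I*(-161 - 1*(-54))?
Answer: -27548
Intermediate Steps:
I = 256 (I = (-16)² = 256)
-156 + I*(-161 - 1*(-54)) = -156 + 256*(-161 - 1*(-54)) = -156 + 256*(-161 + 54) = -156 + 256*(-107) = -156 - 27392 = -27548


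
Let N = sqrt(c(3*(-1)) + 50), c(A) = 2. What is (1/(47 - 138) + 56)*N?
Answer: 10190*sqrt(13)/91 ≈ 403.74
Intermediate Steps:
N = 2*sqrt(13) (N = sqrt(2 + 50) = sqrt(52) = 2*sqrt(13) ≈ 7.2111)
(1/(47 - 138) + 56)*N = (1/(47 - 138) + 56)*(2*sqrt(13)) = (1/(-91) + 56)*(2*sqrt(13)) = (-1/91 + 56)*(2*sqrt(13)) = 5095*(2*sqrt(13))/91 = 10190*sqrt(13)/91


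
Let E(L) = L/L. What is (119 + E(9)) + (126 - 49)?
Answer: 197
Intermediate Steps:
E(L) = 1
(119 + E(9)) + (126 - 49) = (119 + 1) + (126 - 49) = 120 + 77 = 197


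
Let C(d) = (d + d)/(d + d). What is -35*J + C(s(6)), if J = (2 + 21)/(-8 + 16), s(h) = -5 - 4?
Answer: -797/8 ≈ -99.625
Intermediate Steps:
s(h) = -9
J = 23/8 ≈ 2.8750
C(d) = 1 (C(d) = (2*d)/((2*d)) = (2*d)*(1/(2*d)) = 1)
-35*J + C(s(6)) = -35*23/8 + 1 = -805/8 + 1 = -797/8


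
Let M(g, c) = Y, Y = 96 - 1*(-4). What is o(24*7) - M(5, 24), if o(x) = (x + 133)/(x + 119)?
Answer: -4057/41 ≈ -98.951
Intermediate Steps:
o(x) = (133 + x)/(119 + x)
Y = 100 (Y = 96 + 4 = 100)
M(g, c) = 100
o(24*7) - M(5, 24) = (133 + 24*7)/(119 + 24*7) - 1*100 = (133 + 168)/(119 + 168) - 100 = 301/287 - 100 = (1/287)*301 - 100 = 43/41 - 100 = -4057/41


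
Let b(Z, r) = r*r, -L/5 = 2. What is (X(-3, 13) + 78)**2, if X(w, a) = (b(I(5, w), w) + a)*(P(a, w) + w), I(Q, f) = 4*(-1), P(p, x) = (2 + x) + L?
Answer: 52900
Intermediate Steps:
L = -10 (L = -5*2 = -10)
P(p, x) = -8 + x (P(p, x) = (2 + x) - 10 = -8 + x)
I(Q, f) = -4
b(Z, r) = r**2
X(w, a) = (-8 + 2*w)*(a + w**2) (X(w, a) = (w**2 + a)*((-8 + w) + w) = (a + w**2)*(-8 + 2*w) = (-8 + 2*w)*(a + w**2))
(X(-3, 13) + 78)**2 = ((-8*13 - 8*(-3)**2 + 2*(-3)**3 + 2*13*(-3)) + 78)**2 = ((-104 - 8*9 + 2*(-27) - 78) + 78)**2 = ((-104 - 72 - 54 - 78) + 78)**2 = (-308 + 78)**2 = (-230)**2 = 52900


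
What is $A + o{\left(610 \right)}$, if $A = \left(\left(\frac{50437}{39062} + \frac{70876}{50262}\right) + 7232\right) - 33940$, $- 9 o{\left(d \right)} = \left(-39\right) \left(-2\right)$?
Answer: $- \frac{8741407154899}{327222374} \approx -26714.0$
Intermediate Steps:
$o{\left(d \right)} = - \frac{26}{3}$ ($o{\left(d \right)} = - \frac{\left(-39\right) \left(-2\right)}{9} = \left(- \frac{1}{9}\right) 78 = - \frac{26}{3}$)
$A = - \frac{26215713682973}{981667122}$ ($A = \left(\left(50437 \cdot \frac{1}{39062} + 70876 \cdot \frac{1}{50262}\right) + 7232\right) - 33940 = \left(\left(\frac{50437}{39062} + \frac{35438}{25131}\right) + 7232\right) - 33940 = \left(\frac{2651811403}{981667122} + 7232\right) - 33940 = \frac{7102068437707}{981667122} - 33940 = - \frac{26215713682973}{981667122} \approx -26705.0$)
$A + o{\left(610 \right)} = - \frac{26215713682973}{981667122} - \frac{26}{3} = - \frac{8741407154899}{327222374}$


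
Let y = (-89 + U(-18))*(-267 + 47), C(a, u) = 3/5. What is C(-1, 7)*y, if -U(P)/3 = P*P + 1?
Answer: 140448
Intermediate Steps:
U(P) = -3 - 3*P² (U(P) = -3*(P*P + 1) = -3*(P² + 1) = -3*(1 + P²) = -3 - 3*P²)
C(a, u) = ⅗ (C(a, u) = 3*(⅕) = ⅗)
y = 234080 (y = (-89 + (-3 - 3*(-18)²))*(-267 + 47) = (-89 + (-3 - 3*324))*(-220) = (-89 + (-3 - 972))*(-220) = (-89 - 975)*(-220) = -1064*(-220) = 234080)
C(-1, 7)*y = (⅗)*234080 = 140448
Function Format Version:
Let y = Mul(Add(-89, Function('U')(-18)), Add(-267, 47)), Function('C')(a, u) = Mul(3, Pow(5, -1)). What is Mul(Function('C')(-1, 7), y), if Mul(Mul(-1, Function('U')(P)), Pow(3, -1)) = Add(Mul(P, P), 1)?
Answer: 140448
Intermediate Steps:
Function('U')(P) = Add(-3, Mul(-3, Pow(P, 2))) (Function('U')(P) = Mul(-3, Add(Mul(P, P), 1)) = Mul(-3, Add(Pow(P, 2), 1)) = Mul(-3, Add(1, Pow(P, 2))) = Add(-3, Mul(-3, Pow(P, 2))))
Function('C')(a, u) = Rational(3, 5) (Function('C')(a, u) = Mul(3, Rational(1, 5)) = Rational(3, 5))
y = 234080 (y = Mul(Add(-89, Add(-3, Mul(-3, Pow(-18, 2)))), Add(-267, 47)) = Mul(Add(-89, Add(-3, Mul(-3, 324))), -220) = Mul(Add(-89, Add(-3, -972)), -220) = Mul(Add(-89, -975), -220) = Mul(-1064, -220) = 234080)
Mul(Function('C')(-1, 7), y) = Mul(Rational(3, 5), 234080) = 140448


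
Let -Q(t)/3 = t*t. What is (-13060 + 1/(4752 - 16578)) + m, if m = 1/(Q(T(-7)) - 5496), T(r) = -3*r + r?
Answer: -52203276275/3997188 ≈ -13060.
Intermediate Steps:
T(r) = -2*r
Q(t) = -3*t**2 (Q(t) = -3*t*t = -3*t**2)
m = -1/6084 (m = 1/(-3*(-2*(-7))**2 - 5496) = 1/(-3*14**2 - 5496) = 1/(-3*196 - 5496) = 1/(-588 - 5496) = 1/(-6084) = -1/6084 ≈ -0.00016437)
(-13060 + 1/(4752 - 16578)) + m = (-13060 + 1/(4752 - 16578)) - 1/6084 = (-13060 + 1/(-11826)) - 1/6084 = (-13060 - 1/11826) - 1/6084 = -154447561/11826 - 1/6084 = -52203276275/3997188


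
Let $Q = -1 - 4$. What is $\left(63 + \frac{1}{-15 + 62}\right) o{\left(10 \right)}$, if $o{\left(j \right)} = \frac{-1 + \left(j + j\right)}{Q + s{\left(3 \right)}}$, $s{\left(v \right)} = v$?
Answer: $- \frac{28139}{47} \approx -598.7$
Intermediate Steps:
$Q = -5$ ($Q = -1 - 4 = -5$)
$o{\left(j \right)} = \frac{1}{2} - j$ ($o{\left(j \right)} = \frac{-1 + \left(j + j\right)}{-5 + 3} = \frac{-1 + 2 j}{-2} = \left(-1 + 2 j\right) \left(- \frac{1}{2}\right) = \frac{1}{2} - j$)
$\left(63 + \frac{1}{-15 + 62}\right) o{\left(10 \right)} = \left(63 + \frac{1}{-15 + 62}\right) \left(\frac{1}{2} - 10\right) = \left(63 + \frac{1}{47}\right) \left(\frac{1}{2} - 10\right) = \left(63 + \frac{1}{47}\right) \left(- \frac{19}{2}\right) = \frac{2962}{47} \left(- \frac{19}{2}\right) = - \frac{28139}{47}$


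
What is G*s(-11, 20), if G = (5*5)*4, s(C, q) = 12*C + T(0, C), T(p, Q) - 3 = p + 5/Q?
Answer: -142400/11 ≈ -12945.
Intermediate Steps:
T(p, Q) = 3 + p + 5/Q (T(p, Q) = 3 + (p + 5/Q) = 3 + p + 5/Q)
s(C, q) = 3 + 5/C + 12*C (s(C, q) = 12*C + (3 + 0 + 5/C) = 12*C + (3 + 5/C) = 3 + 5/C + 12*C)
G = 100 (G = 25*4 = 100)
G*s(-11, 20) = 100*(3 + 5/(-11) + 12*(-11)) = 100*(3 + 5*(-1/11) - 132) = 100*(3 - 5/11 - 132) = 100*(-1424/11) = -142400/11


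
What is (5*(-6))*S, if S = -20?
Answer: 600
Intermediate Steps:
(5*(-6))*S = (5*(-6))*(-20) = -30*(-20) = 600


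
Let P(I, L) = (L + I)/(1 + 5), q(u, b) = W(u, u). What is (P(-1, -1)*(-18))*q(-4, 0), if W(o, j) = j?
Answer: -24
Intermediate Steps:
q(u, b) = u
P(I, L) = I/6 + L/6 (P(I, L) = (I + L)/6 = (I + L)*(⅙) = I/6 + L/6)
(P(-1, -1)*(-18))*q(-4, 0) = (((⅙)*(-1) + (⅙)*(-1))*(-18))*(-4) = ((-⅙ - ⅙)*(-18))*(-4) = -⅓*(-18)*(-4) = 6*(-4) = -24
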